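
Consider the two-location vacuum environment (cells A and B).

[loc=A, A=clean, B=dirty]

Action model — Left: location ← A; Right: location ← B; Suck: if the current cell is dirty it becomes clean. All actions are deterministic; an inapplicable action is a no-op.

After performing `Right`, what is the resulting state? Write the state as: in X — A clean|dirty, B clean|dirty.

in B — A clean, B dirty

start: in A — A clean, B dirty
1. Right → in B — A clean, B dirty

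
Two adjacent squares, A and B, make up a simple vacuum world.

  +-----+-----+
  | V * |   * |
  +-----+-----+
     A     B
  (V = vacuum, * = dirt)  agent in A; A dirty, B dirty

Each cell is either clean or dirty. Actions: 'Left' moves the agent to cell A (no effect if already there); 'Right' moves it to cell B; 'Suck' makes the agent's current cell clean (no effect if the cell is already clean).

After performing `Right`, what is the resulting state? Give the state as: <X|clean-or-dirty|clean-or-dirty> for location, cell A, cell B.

<B|dirty|dirty>

start: <A|dirty|dirty>
step 1/1 (Right): <B|dirty|dirty>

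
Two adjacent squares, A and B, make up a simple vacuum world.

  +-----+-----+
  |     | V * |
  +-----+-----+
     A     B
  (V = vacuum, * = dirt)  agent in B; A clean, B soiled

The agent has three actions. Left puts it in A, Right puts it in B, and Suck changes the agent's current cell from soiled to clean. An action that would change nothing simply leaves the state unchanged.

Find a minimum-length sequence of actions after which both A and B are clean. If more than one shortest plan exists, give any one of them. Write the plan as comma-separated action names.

[1] after Suck: loc=B A=clean B=clean
min 1: B is soiled, one Suck

Suck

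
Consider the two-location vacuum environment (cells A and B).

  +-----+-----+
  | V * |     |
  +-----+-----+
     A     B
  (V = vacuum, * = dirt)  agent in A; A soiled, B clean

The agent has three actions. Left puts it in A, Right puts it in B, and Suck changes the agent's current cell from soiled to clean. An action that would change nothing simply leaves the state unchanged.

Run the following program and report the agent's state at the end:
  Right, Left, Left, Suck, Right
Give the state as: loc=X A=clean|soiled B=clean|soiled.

Right (#1): loc=B A=soiled B=clean
Left (#2): loc=A A=soiled B=clean
Left (#3): loc=A A=soiled B=clean
Suck (#4): loc=A A=clean B=clean
Right (#5): loc=B A=clean B=clean

loc=B A=clean B=clean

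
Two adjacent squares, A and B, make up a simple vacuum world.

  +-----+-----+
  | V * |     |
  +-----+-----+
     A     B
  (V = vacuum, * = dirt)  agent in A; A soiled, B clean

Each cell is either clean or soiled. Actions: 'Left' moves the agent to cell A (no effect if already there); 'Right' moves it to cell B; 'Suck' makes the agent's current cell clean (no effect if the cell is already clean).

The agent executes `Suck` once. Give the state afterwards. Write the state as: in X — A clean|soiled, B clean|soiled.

in A — A clean, B clean

start: in A — A soiled, B clean
[1] after Suck: in A — A clean, B clean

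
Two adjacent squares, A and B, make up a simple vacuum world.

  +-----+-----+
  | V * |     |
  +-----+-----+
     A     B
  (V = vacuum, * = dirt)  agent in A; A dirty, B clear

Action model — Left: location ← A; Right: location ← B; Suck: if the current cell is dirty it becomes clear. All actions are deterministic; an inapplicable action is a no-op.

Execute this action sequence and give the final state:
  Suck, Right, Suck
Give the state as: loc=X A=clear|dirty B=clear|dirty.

step 1/3 (Suck): loc=A A=clear B=clear
step 2/3 (Right): loc=B A=clear B=clear
step 3/3 (Suck): loc=B A=clear B=clear

loc=B A=clear B=clear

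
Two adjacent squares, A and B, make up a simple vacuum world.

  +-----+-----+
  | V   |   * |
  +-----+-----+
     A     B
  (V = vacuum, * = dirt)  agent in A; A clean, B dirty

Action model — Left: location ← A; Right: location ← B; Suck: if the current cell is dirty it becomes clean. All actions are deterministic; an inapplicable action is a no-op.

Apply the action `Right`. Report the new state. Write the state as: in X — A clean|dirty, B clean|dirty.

start: in A — A clean, B dirty
step 1/1 (Right): in B — A clean, B dirty

in B — A clean, B dirty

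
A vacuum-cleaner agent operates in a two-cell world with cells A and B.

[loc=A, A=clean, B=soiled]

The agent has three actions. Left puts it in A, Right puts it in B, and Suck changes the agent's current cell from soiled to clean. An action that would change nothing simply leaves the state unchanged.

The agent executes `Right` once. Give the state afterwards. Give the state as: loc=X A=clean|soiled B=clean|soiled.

start: loc=A A=clean B=soiled
1. Right → loc=B A=clean B=soiled

loc=B A=clean B=soiled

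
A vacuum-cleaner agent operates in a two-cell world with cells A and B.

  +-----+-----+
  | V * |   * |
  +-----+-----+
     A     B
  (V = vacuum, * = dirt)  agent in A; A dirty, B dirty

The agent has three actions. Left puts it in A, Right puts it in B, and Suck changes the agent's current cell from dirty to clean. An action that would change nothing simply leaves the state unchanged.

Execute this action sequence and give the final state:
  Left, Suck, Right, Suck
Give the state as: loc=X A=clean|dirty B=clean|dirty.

loc=B A=clean B=clean

step 1/4 (Left): loc=A A=dirty B=dirty
step 2/4 (Suck): loc=A A=clean B=dirty
step 3/4 (Right): loc=B A=clean B=dirty
step 4/4 (Suck): loc=B A=clean B=clean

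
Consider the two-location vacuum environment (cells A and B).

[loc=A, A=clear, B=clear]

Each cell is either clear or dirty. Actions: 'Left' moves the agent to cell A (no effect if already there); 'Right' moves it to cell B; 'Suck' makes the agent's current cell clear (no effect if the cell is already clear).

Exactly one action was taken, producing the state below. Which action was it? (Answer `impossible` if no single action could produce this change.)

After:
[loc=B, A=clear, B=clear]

try  Left: in A — A clear, B clear
try Right: in B — A clear, B clear  ← match
try  Suck: in A — A clear, B clear

Right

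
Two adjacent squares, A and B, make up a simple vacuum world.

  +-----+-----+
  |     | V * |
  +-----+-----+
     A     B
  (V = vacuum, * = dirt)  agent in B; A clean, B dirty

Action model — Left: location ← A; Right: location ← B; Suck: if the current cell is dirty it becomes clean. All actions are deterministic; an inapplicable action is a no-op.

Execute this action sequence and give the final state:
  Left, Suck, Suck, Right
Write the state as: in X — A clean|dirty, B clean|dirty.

1) do Left; now in A — A clean, B dirty
2) do Suck; now in A — A clean, B dirty
3) do Suck; now in A — A clean, B dirty
4) do Right; now in B — A clean, B dirty

in B — A clean, B dirty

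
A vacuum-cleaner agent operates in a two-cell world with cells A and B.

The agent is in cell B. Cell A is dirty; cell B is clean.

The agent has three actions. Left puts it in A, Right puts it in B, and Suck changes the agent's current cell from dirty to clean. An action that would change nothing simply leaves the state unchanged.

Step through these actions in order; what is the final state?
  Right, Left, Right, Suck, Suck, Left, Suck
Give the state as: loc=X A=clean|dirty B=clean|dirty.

step 1/7 (Right): loc=B A=dirty B=clean
step 2/7 (Left): loc=A A=dirty B=clean
step 3/7 (Right): loc=B A=dirty B=clean
step 4/7 (Suck): loc=B A=dirty B=clean
step 5/7 (Suck): loc=B A=dirty B=clean
step 6/7 (Left): loc=A A=dirty B=clean
step 7/7 (Suck): loc=A A=clean B=clean

loc=A A=clean B=clean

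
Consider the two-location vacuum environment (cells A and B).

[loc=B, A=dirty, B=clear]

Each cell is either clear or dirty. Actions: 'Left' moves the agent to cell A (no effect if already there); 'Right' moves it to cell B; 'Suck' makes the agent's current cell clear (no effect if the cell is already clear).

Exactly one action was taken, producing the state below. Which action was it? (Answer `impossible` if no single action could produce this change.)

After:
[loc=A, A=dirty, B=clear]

try  Left: loc=A A=dirty B=clear  ← match
try Right: loc=B A=dirty B=clear
try  Suck: loc=B A=dirty B=clear

Left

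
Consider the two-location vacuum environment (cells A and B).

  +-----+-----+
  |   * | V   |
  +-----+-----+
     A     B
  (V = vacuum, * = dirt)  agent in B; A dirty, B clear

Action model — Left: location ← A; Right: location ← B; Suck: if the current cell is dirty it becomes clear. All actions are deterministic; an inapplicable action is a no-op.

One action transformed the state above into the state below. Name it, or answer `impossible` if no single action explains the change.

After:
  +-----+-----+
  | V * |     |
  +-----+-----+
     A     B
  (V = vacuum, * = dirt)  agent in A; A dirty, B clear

Left

try  Left: in A — A dirty, B clear  ← match
try Right: in B — A dirty, B clear
try  Suck: in B — A dirty, B clear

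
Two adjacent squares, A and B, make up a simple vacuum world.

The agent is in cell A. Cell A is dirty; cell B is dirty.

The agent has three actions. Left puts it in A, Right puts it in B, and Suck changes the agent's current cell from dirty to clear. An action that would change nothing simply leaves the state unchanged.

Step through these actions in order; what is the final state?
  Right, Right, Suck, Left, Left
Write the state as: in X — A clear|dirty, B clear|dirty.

in A — A dirty, B clear

1. Right → in B — A dirty, B dirty
2. Right → in B — A dirty, B dirty
3. Suck → in B — A dirty, B clear
4. Left → in A — A dirty, B clear
5. Left → in A — A dirty, B clear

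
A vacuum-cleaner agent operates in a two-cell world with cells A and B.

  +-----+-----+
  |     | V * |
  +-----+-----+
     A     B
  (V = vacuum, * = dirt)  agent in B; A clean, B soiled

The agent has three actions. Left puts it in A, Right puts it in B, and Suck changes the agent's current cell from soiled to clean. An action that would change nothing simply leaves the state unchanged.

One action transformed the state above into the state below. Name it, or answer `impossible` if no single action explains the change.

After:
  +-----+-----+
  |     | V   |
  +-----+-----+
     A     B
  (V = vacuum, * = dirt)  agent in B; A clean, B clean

try  Left: (A; A:clean, B:soiled)
try Right: (B; A:clean, B:soiled)
try  Suck: (B; A:clean, B:clean)  ← match

Suck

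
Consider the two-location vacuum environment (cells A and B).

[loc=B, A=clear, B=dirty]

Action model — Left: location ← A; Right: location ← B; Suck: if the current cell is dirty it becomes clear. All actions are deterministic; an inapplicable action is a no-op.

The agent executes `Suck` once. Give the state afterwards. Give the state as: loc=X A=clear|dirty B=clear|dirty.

loc=B A=clear B=clear

start: loc=B A=clear B=dirty
step 1/1 (Suck): loc=B A=clear B=clear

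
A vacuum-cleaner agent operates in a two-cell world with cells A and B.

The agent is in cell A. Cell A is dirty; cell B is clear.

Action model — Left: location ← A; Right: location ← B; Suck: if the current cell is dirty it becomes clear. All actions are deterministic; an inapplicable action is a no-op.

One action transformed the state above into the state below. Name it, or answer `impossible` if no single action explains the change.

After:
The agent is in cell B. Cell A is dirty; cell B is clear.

Right

try  Left: (A; A:dirty, B:clear)
try Right: (B; A:dirty, B:clear)  ← match
try  Suck: (A; A:clear, B:clear)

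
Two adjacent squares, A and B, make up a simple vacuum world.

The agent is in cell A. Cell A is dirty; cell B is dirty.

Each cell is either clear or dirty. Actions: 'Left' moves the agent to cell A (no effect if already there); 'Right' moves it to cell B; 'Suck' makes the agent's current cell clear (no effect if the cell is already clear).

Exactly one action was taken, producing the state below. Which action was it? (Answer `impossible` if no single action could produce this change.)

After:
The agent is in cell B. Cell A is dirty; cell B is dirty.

Right

try  Left: <A|dirty|dirty>
try Right: <B|dirty|dirty>  ← match
try  Suck: <A|clear|dirty>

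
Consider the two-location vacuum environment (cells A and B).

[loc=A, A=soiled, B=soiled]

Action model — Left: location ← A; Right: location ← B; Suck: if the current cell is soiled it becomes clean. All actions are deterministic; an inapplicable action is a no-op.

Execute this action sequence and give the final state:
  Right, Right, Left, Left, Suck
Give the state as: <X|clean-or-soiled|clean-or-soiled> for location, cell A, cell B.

<A|clean|soiled>

step 1/5 (Right): <B|soiled|soiled>
step 2/5 (Right): <B|soiled|soiled>
step 3/5 (Left): <A|soiled|soiled>
step 4/5 (Left): <A|soiled|soiled>
step 5/5 (Suck): <A|clean|soiled>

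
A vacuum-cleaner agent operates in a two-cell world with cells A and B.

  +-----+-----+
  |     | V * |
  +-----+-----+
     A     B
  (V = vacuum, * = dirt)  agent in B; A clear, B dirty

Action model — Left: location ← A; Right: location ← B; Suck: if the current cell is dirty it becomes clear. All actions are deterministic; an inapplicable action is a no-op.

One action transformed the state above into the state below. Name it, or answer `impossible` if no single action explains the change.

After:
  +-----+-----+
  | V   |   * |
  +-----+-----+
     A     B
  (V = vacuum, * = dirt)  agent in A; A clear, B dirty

Left

try  Left: (A; A:clear, B:dirty)  ← match
try Right: (B; A:clear, B:dirty)
try  Suck: (B; A:clear, B:clear)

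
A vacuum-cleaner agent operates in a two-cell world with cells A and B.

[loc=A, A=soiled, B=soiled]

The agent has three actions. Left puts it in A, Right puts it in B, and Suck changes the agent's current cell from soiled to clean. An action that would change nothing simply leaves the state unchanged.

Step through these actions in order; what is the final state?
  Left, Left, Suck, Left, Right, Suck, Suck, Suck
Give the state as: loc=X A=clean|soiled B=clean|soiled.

1) do Left; now loc=A A=soiled B=soiled
2) do Left; now loc=A A=soiled B=soiled
3) do Suck; now loc=A A=clean B=soiled
4) do Left; now loc=A A=clean B=soiled
5) do Right; now loc=B A=clean B=soiled
6) do Suck; now loc=B A=clean B=clean
7) do Suck; now loc=B A=clean B=clean
8) do Suck; now loc=B A=clean B=clean

loc=B A=clean B=clean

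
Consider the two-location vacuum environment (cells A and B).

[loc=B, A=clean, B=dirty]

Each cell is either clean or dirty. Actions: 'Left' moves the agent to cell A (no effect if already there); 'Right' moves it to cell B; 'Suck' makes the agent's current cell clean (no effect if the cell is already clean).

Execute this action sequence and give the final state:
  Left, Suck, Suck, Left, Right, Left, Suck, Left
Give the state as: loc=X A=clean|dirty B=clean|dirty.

loc=A A=clean B=dirty

t=1 Left ⇒ loc=A A=clean B=dirty
t=2 Suck ⇒ loc=A A=clean B=dirty
t=3 Suck ⇒ loc=A A=clean B=dirty
t=4 Left ⇒ loc=A A=clean B=dirty
t=5 Right ⇒ loc=B A=clean B=dirty
t=6 Left ⇒ loc=A A=clean B=dirty
t=7 Suck ⇒ loc=A A=clean B=dirty
t=8 Left ⇒ loc=A A=clean B=dirty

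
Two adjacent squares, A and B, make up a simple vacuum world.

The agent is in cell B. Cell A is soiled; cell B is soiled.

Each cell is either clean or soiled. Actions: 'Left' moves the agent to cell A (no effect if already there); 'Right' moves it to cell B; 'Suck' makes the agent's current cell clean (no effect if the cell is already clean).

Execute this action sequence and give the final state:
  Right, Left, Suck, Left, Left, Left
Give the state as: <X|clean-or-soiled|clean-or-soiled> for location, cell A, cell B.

[1] after Right: <B|soiled|soiled>
[2] after Left: <A|soiled|soiled>
[3] after Suck: <A|clean|soiled>
[4] after Left: <A|clean|soiled>
[5] after Left: <A|clean|soiled>
[6] after Left: <A|clean|soiled>

<A|clean|soiled>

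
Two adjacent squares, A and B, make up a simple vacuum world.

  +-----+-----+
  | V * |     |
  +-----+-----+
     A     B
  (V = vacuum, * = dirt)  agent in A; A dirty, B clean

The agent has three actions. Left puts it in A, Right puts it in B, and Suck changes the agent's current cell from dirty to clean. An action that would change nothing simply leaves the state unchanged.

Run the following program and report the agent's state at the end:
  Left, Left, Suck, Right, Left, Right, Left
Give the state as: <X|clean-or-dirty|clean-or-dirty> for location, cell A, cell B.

<A|clean|clean>

[1] after Left: <A|dirty|clean>
[2] after Left: <A|dirty|clean>
[3] after Suck: <A|clean|clean>
[4] after Right: <B|clean|clean>
[5] after Left: <A|clean|clean>
[6] after Right: <B|clean|clean>
[7] after Left: <A|clean|clean>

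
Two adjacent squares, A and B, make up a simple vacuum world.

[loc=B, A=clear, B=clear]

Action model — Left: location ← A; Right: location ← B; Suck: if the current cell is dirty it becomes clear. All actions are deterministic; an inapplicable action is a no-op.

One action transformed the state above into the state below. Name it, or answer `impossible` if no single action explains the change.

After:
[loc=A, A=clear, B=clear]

try  Left: <A|clear|clear>  ← match
try Right: <B|clear|clear>
try  Suck: <B|clear|clear>

Left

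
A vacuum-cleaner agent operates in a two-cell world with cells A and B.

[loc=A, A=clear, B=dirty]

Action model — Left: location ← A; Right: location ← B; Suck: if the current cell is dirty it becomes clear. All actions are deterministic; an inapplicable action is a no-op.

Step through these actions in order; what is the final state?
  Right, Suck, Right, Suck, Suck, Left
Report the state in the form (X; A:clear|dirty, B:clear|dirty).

(A; A:clear, B:clear)

1) do Right; now (B; A:clear, B:dirty)
2) do Suck; now (B; A:clear, B:clear)
3) do Right; now (B; A:clear, B:clear)
4) do Suck; now (B; A:clear, B:clear)
5) do Suck; now (B; A:clear, B:clear)
6) do Left; now (A; A:clear, B:clear)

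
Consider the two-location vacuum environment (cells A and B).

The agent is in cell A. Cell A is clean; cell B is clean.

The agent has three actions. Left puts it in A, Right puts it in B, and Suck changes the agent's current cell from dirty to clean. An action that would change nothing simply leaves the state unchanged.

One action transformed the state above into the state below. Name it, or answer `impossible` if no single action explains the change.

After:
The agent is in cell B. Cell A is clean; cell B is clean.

Right

try  Left: (A; A:clean, B:clean)
try Right: (B; A:clean, B:clean)  ← match
try  Suck: (A; A:clean, B:clean)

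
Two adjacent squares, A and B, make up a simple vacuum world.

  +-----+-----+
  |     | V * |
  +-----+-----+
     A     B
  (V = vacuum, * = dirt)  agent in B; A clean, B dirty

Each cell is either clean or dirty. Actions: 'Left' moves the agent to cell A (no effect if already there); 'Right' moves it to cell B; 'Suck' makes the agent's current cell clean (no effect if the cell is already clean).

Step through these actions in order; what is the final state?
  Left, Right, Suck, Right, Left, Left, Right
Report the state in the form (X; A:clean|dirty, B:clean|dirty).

1) do Left; now (A; A:clean, B:dirty)
2) do Right; now (B; A:clean, B:dirty)
3) do Suck; now (B; A:clean, B:clean)
4) do Right; now (B; A:clean, B:clean)
5) do Left; now (A; A:clean, B:clean)
6) do Left; now (A; A:clean, B:clean)
7) do Right; now (B; A:clean, B:clean)

(B; A:clean, B:clean)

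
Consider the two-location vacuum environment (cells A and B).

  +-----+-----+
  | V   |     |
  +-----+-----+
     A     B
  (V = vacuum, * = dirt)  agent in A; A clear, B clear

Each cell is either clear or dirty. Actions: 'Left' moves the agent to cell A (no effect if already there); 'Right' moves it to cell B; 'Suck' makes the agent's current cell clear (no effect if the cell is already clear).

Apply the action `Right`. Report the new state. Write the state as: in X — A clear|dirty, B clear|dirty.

in B — A clear, B clear

start: in A — A clear, B clear
1) do Right; now in B — A clear, B clear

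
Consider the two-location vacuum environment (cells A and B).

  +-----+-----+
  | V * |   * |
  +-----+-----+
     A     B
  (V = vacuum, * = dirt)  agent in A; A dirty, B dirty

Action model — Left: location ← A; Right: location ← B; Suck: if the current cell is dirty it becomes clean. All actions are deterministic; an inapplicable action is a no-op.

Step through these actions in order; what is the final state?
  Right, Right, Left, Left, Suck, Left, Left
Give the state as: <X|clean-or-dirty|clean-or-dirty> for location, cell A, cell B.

<A|clean|dirty>

1) do Right; now <B|dirty|dirty>
2) do Right; now <B|dirty|dirty>
3) do Left; now <A|dirty|dirty>
4) do Left; now <A|dirty|dirty>
5) do Suck; now <A|clean|dirty>
6) do Left; now <A|clean|dirty>
7) do Left; now <A|clean|dirty>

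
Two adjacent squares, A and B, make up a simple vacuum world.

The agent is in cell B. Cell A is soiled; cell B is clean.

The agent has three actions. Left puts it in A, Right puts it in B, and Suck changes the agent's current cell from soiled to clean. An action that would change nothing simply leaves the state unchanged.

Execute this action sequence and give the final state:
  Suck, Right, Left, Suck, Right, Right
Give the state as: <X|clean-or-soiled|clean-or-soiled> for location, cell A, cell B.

step 1/6 (Suck): <B|soiled|clean>
step 2/6 (Right): <B|soiled|clean>
step 3/6 (Left): <A|soiled|clean>
step 4/6 (Suck): <A|clean|clean>
step 5/6 (Right): <B|clean|clean>
step 6/6 (Right): <B|clean|clean>

<B|clean|clean>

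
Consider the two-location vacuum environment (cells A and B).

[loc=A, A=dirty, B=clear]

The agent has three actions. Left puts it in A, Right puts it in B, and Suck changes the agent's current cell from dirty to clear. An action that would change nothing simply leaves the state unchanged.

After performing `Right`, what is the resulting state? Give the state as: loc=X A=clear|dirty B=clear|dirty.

start: loc=A A=dirty B=clear
t=1 Right ⇒ loc=B A=dirty B=clear

loc=B A=dirty B=clear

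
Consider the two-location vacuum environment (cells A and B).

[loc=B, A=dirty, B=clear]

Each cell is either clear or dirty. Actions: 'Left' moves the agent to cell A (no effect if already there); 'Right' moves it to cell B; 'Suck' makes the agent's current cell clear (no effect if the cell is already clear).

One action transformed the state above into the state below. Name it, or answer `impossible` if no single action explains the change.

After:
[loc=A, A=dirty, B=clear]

try  Left: in A — A dirty, B clear  ← match
try Right: in B — A dirty, B clear
try  Suck: in B — A dirty, B clear

Left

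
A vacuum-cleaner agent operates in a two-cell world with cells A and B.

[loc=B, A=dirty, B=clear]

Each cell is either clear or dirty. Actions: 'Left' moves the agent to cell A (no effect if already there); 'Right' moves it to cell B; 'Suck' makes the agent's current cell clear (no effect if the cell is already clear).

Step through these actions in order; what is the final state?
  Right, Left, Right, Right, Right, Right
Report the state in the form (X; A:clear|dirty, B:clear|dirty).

(B; A:dirty, B:clear)

[1] after Right: (B; A:dirty, B:clear)
[2] after Left: (A; A:dirty, B:clear)
[3] after Right: (B; A:dirty, B:clear)
[4] after Right: (B; A:dirty, B:clear)
[5] after Right: (B; A:dirty, B:clear)
[6] after Right: (B; A:dirty, B:clear)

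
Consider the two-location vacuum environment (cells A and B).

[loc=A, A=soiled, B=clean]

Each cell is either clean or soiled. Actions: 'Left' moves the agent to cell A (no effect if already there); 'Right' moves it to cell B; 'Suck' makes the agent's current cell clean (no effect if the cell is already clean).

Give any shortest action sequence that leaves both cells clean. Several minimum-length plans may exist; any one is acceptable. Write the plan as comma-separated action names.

Suck (#1): in A — A clean, B clean
min 1: A is soiled, one Suck

Suck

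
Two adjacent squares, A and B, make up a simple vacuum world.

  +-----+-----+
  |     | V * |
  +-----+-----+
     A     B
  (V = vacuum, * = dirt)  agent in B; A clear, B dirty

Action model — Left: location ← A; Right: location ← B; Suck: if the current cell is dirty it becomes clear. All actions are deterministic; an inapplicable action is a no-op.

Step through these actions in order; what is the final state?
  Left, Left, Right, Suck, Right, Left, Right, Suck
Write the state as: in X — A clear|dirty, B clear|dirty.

in B — A clear, B clear

Left (#1): in A — A clear, B dirty
Left (#2): in A — A clear, B dirty
Right (#3): in B — A clear, B dirty
Suck (#4): in B — A clear, B clear
Right (#5): in B — A clear, B clear
Left (#6): in A — A clear, B clear
Right (#7): in B — A clear, B clear
Suck (#8): in B — A clear, B clear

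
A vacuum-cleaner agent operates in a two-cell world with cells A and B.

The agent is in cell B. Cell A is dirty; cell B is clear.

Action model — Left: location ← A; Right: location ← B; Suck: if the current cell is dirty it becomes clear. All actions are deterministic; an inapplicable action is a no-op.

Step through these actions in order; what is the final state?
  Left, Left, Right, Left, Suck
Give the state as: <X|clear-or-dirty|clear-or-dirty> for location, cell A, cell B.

<A|clear|clear>

1. Left → <A|dirty|clear>
2. Left → <A|dirty|clear>
3. Right → <B|dirty|clear>
4. Left → <A|dirty|clear>
5. Suck → <A|clear|clear>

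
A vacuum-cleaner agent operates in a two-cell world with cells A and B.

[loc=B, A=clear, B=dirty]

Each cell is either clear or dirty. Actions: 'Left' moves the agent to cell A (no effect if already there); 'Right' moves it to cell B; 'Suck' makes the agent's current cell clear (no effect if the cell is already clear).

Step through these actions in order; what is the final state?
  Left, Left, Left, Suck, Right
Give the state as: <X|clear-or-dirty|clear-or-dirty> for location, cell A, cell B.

1. Left → <A|clear|dirty>
2. Left → <A|clear|dirty>
3. Left → <A|clear|dirty>
4. Suck → <A|clear|dirty>
5. Right → <B|clear|dirty>

<B|clear|dirty>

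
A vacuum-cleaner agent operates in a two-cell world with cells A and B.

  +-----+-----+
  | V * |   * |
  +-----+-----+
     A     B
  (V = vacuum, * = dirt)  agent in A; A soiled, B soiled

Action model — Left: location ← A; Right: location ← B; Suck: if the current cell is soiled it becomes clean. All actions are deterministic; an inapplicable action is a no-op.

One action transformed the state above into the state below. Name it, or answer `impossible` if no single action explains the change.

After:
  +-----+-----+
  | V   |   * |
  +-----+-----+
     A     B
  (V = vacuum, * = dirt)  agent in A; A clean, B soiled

Suck

try  Left: (A; A:soiled, B:soiled)
try Right: (B; A:soiled, B:soiled)
try  Suck: (A; A:clean, B:soiled)  ← match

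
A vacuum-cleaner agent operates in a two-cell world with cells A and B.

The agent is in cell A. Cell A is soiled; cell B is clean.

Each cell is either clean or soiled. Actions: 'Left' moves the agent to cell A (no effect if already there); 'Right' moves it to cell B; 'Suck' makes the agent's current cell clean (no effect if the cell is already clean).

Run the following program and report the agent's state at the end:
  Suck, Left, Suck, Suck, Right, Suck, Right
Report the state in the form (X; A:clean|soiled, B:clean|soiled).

(B; A:clean, B:clean)

1) do Suck; now (A; A:clean, B:clean)
2) do Left; now (A; A:clean, B:clean)
3) do Suck; now (A; A:clean, B:clean)
4) do Suck; now (A; A:clean, B:clean)
5) do Right; now (B; A:clean, B:clean)
6) do Suck; now (B; A:clean, B:clean)
7) do Right; now (B; A:clean, B:clean)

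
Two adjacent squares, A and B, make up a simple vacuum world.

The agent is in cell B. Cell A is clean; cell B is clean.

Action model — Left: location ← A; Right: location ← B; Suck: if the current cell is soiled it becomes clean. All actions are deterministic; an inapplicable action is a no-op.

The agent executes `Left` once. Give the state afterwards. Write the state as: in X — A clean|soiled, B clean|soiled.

in A — A clean, B clean

start: in B — A clean, B clean
1) do Left; now in A — A clean, B clean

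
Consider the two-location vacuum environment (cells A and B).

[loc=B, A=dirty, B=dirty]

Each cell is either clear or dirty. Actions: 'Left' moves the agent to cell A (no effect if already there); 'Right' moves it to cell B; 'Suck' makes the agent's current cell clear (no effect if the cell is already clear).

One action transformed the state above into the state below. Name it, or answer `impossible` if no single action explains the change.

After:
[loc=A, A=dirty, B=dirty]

try  Left: (A; A:dirty, B:dirty)  ← match
try Right: (B; A:dirty, B:dirty)
try  Suck: (B; A:dirty, B:clear)

Left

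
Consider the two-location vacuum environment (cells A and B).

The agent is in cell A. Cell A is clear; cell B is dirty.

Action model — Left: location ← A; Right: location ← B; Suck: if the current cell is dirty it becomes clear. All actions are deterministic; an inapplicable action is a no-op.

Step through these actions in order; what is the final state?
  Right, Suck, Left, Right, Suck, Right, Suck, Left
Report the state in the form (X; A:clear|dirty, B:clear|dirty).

1) do Right; now (B; A:clear, B:dirty)
2) do Suck; now (B; A:clear, B:clear)
3) do Left; now (A; A:clear, B:clear)
4) do Right; now (B; A:clear, B:clear)
5) do Suck; now (B; A:clear, B:clear)
6) do Right; now (B; A:clear, B:clear)
7) do Suck; now (B; A:clear, B:clear)
8) do Left; now (A; A:clear, B:clear)

(A; A:clear, B:clear)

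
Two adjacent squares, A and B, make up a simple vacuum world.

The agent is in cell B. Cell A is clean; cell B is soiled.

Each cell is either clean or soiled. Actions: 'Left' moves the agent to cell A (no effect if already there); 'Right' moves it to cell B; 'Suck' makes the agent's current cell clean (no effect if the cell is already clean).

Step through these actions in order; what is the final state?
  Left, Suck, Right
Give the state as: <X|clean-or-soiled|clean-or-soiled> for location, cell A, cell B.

Left (#1): <A|clean|soiled>
Suck (#2): <A|clean|soiled>
Right (#3): <B|clean|soiled>

<B|clean|soiled>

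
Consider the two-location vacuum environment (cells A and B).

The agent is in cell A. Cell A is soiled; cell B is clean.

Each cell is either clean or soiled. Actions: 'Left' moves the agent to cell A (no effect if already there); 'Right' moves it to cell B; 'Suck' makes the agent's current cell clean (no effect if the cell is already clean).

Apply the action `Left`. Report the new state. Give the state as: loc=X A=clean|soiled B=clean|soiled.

loc=A A=soiled B=clean

start: loc=A A=soiled B=clean
1. Left → loc=A A=soiled B=clean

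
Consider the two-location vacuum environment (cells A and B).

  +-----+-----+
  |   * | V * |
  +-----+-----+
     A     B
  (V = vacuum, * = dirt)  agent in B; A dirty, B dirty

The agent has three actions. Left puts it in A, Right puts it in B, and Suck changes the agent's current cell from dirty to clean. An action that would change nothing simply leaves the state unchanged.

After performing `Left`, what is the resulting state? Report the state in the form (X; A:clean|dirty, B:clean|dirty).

(A; A:dirty, B:dirty)

start: (B; A:dirty, B:dirty)
step 1/1 (Left): (A; A:dirty, B:dirty)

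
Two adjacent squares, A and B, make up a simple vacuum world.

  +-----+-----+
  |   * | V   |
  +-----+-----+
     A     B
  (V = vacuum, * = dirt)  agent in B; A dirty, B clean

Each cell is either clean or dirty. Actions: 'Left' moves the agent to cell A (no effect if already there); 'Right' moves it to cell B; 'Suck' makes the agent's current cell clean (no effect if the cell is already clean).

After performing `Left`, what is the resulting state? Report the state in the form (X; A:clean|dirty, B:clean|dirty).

(A; A:dirty, B:clean)

start: (B; A:dirty, B:clean)
1. Left → (A; A:dirty, B:clean)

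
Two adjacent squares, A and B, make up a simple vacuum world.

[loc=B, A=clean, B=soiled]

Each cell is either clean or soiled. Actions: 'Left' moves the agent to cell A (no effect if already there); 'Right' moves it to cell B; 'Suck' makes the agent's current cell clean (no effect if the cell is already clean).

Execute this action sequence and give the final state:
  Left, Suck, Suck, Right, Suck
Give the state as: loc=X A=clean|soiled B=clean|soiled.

1. Left → loc=A A=clean B=soiled
2. Suck → loc=A A=clean B=soiled
3. Suck → loc=A A=clean B=soiled
4. Right → loc=B A=clean B=soiled
5. Suck → loc=B A=clean B=clean

loc=B A=clean B=clean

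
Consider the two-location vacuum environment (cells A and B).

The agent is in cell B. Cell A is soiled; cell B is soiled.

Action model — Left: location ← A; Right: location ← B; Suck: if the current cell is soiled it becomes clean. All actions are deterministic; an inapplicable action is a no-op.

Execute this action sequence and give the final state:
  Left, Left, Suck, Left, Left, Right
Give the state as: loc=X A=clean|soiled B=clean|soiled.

loc=B A=clean B=soiled

t=1 Left ⇒ loc=A A=soiled B=soiled
t=2 Left ⇒ loc=A A=soiled B=soiled
t=3 Suck ⇒ loc=A A=clean B=soiled
t=4 Left ⇒ loc=A A=clean B=soiled
t=5 Left ⇒ loc=A A=clean B=soiled
t=6 Right ⇒ loc=B A=clean B=soiled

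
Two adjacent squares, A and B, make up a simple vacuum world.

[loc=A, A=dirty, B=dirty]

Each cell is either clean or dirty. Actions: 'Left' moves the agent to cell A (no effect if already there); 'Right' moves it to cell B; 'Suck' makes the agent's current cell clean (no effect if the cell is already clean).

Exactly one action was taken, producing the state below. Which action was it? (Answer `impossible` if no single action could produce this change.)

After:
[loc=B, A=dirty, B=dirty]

try  Left: <A|dirty|dirty>
try Right: <B|dirty|dirty>  ← match
try  Suck: <A|clean|dirty>

Right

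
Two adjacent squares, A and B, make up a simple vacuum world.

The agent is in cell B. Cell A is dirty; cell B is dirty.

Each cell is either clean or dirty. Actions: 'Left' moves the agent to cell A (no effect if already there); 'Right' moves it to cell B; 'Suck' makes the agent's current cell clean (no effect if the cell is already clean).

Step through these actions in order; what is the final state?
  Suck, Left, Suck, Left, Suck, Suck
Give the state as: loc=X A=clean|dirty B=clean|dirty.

1) do Suck; now loc=B A=dirty B=clean
2) do Left; now loc=A A=dirty B=clean
3) do Suck; now loc=A A=clean B=clean
4) do Left; now loc=A A=clean B=clean
5) do Suck; now loc=A A=clean B=clean
6) do Suck; now loc=A A=clean B=clean

loc=A A=clean B=clean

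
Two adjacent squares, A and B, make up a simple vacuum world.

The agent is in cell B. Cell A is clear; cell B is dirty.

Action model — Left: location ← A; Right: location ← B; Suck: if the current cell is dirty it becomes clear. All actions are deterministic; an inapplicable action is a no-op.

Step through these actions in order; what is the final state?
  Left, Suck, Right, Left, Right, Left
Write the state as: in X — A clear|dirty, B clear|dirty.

Left (#1): in A — A clear, B dirty
Suck (#2): in A — A clear, B dirty
Right (#3): in B — A clear, B dirty
Left (#4): in A — A clear, B dirty
Right (#5): in B — A clear, B dirty
Left (#6): in A — A clear, B dirty

in A — A clear, B dirty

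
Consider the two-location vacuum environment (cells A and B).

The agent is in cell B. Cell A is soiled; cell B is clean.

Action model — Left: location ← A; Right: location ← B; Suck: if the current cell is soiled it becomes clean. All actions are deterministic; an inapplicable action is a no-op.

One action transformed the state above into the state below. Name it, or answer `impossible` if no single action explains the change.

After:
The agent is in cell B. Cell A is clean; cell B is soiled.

try  Left: (A; A:soiled, B:clean)
try Right: (B; A:soiled, B:clean)
try  Suck: (B; A:soiled, B:clean)
no single action produces the after-state

impossible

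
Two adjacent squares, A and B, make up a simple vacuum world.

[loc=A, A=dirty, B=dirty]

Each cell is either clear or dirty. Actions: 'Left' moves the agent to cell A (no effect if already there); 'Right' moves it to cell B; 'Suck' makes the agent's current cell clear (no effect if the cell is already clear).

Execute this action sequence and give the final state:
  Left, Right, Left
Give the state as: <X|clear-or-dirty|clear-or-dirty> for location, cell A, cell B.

t=1 Left ⇒ <A|dirty|dirty>
t=2 Right ⇒ <B|dirty|dirty>
t=3 Left ⇒ <A|dirty|dirty>

<A|dirty|dirty>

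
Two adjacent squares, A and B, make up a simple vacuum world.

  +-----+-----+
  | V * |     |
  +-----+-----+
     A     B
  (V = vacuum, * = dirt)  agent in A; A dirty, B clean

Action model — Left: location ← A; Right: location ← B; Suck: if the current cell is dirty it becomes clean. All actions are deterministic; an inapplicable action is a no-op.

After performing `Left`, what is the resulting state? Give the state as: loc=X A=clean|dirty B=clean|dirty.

loc=A A=dirty B=clean

start: loc=A A=dirty B=clean
[1] after Left: loc=A A=dirty B=clean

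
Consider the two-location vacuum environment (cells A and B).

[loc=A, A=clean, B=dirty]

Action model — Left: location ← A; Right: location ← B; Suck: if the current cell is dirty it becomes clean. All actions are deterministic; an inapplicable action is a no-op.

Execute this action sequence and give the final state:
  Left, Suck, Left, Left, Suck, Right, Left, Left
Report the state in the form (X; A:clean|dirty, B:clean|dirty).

1. Left → (A; A:clean, B:dirty)
2. Suck → (A; A:clean, B:dirty)
3. Left → (A; A:clean, B:dirty)
4. Left → (A; A:clean, B:dirty)
5. Suck → (A; A:clean, B:dirty)
6. Right → (B; A:clean, B:dirty)
7. Left → (A; A:clean, B:dirty)
8. Left → (A; A:clean, B:dirty)

(A; A:clean, B:dirty)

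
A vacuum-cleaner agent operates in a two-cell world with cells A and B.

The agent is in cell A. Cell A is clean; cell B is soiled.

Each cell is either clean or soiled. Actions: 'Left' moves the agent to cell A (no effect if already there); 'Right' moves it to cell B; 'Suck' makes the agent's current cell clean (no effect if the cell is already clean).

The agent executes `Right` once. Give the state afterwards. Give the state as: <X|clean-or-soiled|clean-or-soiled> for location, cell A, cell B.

<B|clean|soiled>

start: <A|clean|soiled>
1) do Right; now <B|clean|soiled>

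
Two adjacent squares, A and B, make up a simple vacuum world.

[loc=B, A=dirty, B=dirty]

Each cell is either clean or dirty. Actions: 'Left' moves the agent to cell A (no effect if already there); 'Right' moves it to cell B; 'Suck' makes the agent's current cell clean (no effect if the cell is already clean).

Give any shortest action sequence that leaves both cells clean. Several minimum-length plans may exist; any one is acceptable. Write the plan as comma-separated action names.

Suck, Left, Suck

Suck (#1): loc=B A=dirty B=clean
Left (#2): loc=A A=dirty B=clean
Suck (#3): loc=A A=clean B=clean
min 3: Suck B + move + Suck A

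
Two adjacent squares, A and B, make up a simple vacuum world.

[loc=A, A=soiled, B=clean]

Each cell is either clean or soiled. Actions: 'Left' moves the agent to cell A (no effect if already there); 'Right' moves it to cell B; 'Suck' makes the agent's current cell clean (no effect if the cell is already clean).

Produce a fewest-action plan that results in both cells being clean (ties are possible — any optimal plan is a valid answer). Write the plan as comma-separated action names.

Suck

[1] after Suck: (A; A:clean, B:clean)
min 1: A is soiled, one Suck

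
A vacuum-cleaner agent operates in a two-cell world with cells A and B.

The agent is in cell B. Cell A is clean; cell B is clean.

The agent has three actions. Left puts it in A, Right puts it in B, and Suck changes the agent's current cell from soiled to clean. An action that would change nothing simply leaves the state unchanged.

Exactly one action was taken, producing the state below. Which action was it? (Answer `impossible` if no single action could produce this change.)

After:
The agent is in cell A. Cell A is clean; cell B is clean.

try  Left: (A; A:clean, B:clean)  ← match
try Right: (B; A:clean, B:clean)
try  Suck: (B; A:clean, B:clean)

Left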